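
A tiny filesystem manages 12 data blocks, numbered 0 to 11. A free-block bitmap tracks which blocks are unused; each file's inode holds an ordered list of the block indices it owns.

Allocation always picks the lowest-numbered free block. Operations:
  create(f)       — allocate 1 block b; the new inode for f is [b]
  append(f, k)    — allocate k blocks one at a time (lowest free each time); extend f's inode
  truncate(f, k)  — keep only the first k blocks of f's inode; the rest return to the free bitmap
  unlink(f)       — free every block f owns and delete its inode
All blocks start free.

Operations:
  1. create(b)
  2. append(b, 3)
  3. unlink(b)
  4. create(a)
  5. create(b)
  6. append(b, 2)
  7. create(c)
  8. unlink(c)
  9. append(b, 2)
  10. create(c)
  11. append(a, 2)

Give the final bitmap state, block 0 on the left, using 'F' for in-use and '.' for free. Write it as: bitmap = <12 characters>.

bitmap = FFFFFFFFF...

create(b): bitmap=F........... | b=[0]
append(b, 3): bitmap=FFFF........ | b=[0, 1, 2, 3]
unlink(b): bitmap=............ | 
create(a): bitmap=F........... | a=[0]
create(b): bitmap=FF.......... | a=[0] b=[1]
append(b, 2): bitmap=FFFF........ | a=[0] b=[1, 2, 3]
create(c): bitmap=FFFFF....... | a=[0] b=[1, 2, 3] c=[4]
unlink(c): bitmap=FFFF........ | a=[0] b=[1, 2, 3]
append(b, 2): bitmap=FFFFFF...... | a=[0] b=[1, 2, 3, 4, 5]
create(c): bitmap=FFFFFFF..... | a=[0] b=[1, 2, 3, 4, 5] c=[6]
append(a, 2): bitmap=FFFFFFFFF... | a=[0, 7, 8] b=[1, 2, 3, 4, 5] c=[6]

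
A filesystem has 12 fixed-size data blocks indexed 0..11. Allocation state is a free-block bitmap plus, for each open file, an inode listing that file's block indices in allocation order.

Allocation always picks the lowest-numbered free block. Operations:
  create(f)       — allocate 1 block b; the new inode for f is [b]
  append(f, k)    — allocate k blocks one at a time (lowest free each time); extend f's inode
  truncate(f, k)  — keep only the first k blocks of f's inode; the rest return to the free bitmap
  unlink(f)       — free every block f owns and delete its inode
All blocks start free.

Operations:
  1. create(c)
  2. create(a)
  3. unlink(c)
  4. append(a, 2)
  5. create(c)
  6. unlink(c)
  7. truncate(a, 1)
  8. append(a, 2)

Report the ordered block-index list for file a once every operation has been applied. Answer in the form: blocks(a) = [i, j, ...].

[1] create(c) — c=0 (map F...........)
[2] create(a) — a=1 c=0 (map FF..........)
[3] unlink(c) — a=1 (map .F..........)
[4] append(a, 2) — a=1,0,2 (map FFF.........)
[5] create(c) — a=1,0,2 c=3 (map FFFF........)
[6] unlink(c) — a=1,0,2 (map FFF.........)
[7] truncate(a, 1) — a=1 (map .F..........)
[8] append(a, 2) — a=1,0,2 (map FFF.........)

blocks(a) = [1, 0, 2]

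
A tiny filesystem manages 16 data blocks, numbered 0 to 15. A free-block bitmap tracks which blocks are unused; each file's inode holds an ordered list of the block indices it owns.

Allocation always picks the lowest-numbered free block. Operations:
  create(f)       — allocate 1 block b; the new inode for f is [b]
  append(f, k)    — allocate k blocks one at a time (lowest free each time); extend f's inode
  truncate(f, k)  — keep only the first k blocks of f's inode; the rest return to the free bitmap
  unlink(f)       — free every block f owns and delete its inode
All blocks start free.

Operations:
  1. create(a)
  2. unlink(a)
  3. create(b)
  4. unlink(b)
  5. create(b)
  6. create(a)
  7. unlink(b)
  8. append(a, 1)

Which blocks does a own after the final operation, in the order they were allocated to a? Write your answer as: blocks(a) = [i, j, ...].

blocks(a) = [1, 0]

[1] create(a) — a=0 (map F...............)
[2] unlink(a) —  (map ................)
[3] create(b) — b=0 (map F...............)
[4] unlink(b) —  (map ................)
[5] create(b) — b=0 (map F...............)
[6] create(a) — a=1 b=0 (map FF..............)
[7] unlink(b) — a=1 (map .F..............)
[8] append(a, 1) — a=1,0 (map FF..............)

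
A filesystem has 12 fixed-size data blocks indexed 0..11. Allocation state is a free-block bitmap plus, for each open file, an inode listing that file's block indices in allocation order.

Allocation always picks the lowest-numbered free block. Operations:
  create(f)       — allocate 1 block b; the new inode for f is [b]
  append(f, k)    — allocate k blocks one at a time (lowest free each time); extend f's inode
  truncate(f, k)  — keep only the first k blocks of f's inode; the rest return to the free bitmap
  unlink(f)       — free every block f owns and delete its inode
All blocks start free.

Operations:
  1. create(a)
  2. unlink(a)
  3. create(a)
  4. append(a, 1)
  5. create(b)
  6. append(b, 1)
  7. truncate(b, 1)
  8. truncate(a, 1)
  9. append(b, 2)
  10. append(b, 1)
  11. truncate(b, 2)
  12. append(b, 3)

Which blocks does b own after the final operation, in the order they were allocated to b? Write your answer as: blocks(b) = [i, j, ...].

blocks(b) = [2, 1, 3, 4, 5]

create(a): bitmap=F........... | a=[0]
unlink(a): bitmap=............ | 
create(a): bitmap=F........... | a=[0]
append(a, 1): bitmap=FF.......... | a=[0, 1]
create(b): bitmap=FFF......... | a=[0, 1] b=[2]
append(b, 1): bitmap=FFFF........ | a=[0, 1] b=[2, 3]
truncate(b, 1): bitmap=FFF......... | a=[0, 1] b=[2]
truncate(a, 1): bitmap=F.F......... | a=[0] b=[2]
append(b, 2): bitmap=FFFF........ | a=[0] b=[2, 1, 3]
append(b, 1): bitmap=FFFFF....... | a=[0] b=[2, 1, 3, 4]
truncate(b, 2): bitmap=FFF......... | a=[0] b=[2, 1]
append(b, 3): bitmap=FFFFFF...... | a=[0] b=[2, 1, 3, 4, 5]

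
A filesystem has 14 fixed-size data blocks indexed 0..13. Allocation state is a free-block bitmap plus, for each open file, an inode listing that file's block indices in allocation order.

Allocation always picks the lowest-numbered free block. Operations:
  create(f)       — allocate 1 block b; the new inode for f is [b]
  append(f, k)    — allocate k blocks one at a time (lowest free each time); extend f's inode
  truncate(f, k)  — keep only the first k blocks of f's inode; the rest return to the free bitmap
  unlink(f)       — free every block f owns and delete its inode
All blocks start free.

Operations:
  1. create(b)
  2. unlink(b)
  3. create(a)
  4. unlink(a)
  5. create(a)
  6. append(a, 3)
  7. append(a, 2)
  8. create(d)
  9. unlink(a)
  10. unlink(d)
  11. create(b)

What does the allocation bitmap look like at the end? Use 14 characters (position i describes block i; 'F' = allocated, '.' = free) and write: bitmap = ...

[1] create(b) — b=0 (map F.............)
[2] unlink(b) —  (map ..............)
[3] create(a) — a=0 (map F.............)
[4] unlink(a) —  (map ..............)
[5] create(a) — a=0 (map F.............)
[6] append(a, 3) — a=0,1,2,3 (map FFFF..........)
[7] append(a, 2) — a=0,1,2,3,4,5 (map FFFFFF........)
[8] create(d) — a=0,1,2,3,4,5 d=6 (map FFFFFFF.......)
[9] unlink(a) — d=6 (map ......F.......)
[10] unlink(d) —  (map ..............)
[11] create(b) — b=0 (map F.............)

bitmap = F.............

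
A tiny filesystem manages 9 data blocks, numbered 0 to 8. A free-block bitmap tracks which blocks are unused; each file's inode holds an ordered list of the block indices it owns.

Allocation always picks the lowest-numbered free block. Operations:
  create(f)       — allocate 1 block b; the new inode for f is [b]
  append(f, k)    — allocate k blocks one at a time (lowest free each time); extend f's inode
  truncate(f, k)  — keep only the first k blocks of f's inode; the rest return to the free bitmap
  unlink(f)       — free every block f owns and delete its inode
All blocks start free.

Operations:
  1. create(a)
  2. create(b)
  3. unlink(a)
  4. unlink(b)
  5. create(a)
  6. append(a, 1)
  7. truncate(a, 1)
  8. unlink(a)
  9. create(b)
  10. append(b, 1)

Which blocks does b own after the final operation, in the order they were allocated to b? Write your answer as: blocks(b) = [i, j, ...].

create(a): bitmap=F........ | a=[0]
create(b): bitmap=FF....... | a=[0] b=[1]
unlink(a): bitmap=.F....... | b=[1]
unlink(b): bitmap=......... | 
create(a): bitmap=F........ | a=[0]
append(a, 1): bitmap=FF....... | a=[0, 1]
truncate(a, 1): bitmap=F........ | a=[0]
unlink(a): bitmap=......... | 
create(b): bitmap=F........ | b=[0]
append(b, 1): bitmap=FF....... | b=[0, 1]

blocks(b) = [0, 1]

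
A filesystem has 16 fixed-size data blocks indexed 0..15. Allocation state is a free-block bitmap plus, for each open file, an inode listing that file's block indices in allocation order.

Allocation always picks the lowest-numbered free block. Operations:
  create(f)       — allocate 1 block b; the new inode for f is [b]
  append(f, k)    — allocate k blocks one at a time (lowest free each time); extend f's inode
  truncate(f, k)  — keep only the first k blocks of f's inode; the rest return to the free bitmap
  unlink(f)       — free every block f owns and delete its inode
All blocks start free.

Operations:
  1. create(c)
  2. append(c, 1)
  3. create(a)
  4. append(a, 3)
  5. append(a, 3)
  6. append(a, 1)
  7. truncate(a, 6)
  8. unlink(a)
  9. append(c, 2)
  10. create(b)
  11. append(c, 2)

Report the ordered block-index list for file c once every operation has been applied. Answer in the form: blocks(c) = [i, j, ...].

blocks(c) = [0, 1, 2, 3, 5, 6]

after create(c) → c:[0]  free=[F...............]
after append(c, 1) → c:[0, 1]  free=[FF..............]
after create(a) → a:[2], c:[0, 1]  free=[FFF.............]
after append(a, 3) → a:[2, 3, 4, 5], c:[0, 1]  free=[FFFFFF..........]
after append(a, 3) → a:[2, 3, 4, 5, 6, 7, 8], c:[0, 1]  free=[FFFFFFFFF.......]
after append(a, 1) → a:[2, 3, 4, 5, 6, 7, 8, 9], c:[0, 1]  free=[FFFFFFFFFF......]
after truncate(a, 6) → a:[2, 3, 4, 5, 6, 7], c:[0, 1]  free=[FFFFFFFF........]
after unlink(a) → c:[0, 1]  free=[FF..............]
after append(c, 2) → c:[0, 1, 2, 3]  free=[FFFF............]
after create(b) → b:[4], c:[0, 1, 2, 3]  free=[FFFFF...........]
after append(c, 2) → b:[4], c:[0, 1, 2, 3, 5, 6]  free=[FFFFFFF.........]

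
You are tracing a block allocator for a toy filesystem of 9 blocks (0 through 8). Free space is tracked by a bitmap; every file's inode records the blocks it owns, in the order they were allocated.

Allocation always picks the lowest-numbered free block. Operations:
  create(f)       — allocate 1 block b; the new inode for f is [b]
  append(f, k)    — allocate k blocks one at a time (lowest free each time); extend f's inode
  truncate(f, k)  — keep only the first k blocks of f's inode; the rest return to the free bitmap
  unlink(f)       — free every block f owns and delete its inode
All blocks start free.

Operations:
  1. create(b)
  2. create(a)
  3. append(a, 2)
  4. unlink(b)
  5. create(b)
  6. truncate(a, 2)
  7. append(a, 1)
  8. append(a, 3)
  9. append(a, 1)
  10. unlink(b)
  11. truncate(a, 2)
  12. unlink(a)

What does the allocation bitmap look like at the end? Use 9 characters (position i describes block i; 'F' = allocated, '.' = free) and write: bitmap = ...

  1. create(b)  ⇒  F........  {b→[0]}
  2. create(a)  ⇒  FF.......  {a→[1]; b→[0]}
  3. append(a, 2)  ⇒  FFFF.....  {a→[1, 2, 3]; b→[0]}
  4. unlink(b)  ⇒  .FFF.....  {a→[1, 2, 3]}
  5. create(b)  ⇒  FFFF.....  {a→[1, 2, 3]; b→[0]}
  6. truncate(a, 2)  ⇒  FFF......  {a→[1, 2]; b→[0]}
  7. append(a, 1)  ⇒  FFFF.....  {a→[1, 2, 3]; b→[0]}
  8. append(a, 3)  ⇒  FFFFFFF..  {a→[1, 2, 3, 4, 5, 6]; b→[0]}
  9. append(a, 1)  ⇒  FFFFFFFF.  {a→[1, 2, 3, 4, 5, 6, 7]; b→[0]}
  10. unlink(b)  ⇒  .FFFFFFF.  {a→[1, 2, 3, 4, 5, 6, 7]}
  11. truncate(a, 2)  ⇒  .FF......  {a→[1, 2]}
  12. unlink(a)  ⇒  .........  {}

bitmap = .........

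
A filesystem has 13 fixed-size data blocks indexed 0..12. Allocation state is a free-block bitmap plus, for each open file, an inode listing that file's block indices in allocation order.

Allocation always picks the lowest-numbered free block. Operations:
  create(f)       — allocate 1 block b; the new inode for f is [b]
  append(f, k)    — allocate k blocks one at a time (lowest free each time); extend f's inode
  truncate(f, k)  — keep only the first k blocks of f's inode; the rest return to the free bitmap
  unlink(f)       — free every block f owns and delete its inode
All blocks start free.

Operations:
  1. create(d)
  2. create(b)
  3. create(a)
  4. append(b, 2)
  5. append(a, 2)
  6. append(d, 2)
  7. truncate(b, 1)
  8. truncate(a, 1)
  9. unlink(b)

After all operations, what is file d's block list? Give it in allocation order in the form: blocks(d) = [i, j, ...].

  1. create(d)  ⇒  F............  {d→[0]}
  2. create(b)  ⇒  FF...........  {b→[1]; d→[0]}
  3. create(a)  ⇒  FFF..........  {a→[2]; b→[1]; d→[0]}
  4. append(b, 2)  ⇒  FFFFF........  {a→[2]; b→[1, 3, 4]; d→[0]}
  5. append(a, 2)  ⇒  FFFFFFF......  {a→[2, 5, 6]; b→[1, 3, 4]; d→[0]}
  6. append(d, 2)  ⇒  FFFFFFFFF....  {a→[2, 5, 6]; b→[1, 3, 4]; d→[0, 7, 8]}
  7. truncate(b, 1)  ⇒  FFF..FFFF....  {a→[2, 5, 6]; b→[1]; d→[0, 7, 8]}
  8. truncate(a, 1)  ⇒  FFF....FF....  {a→[2]; b→[1]; d→[0, 7, 8]}
  9. unlink(b)  ⇒  F.F....FF....  {a→[2]; d→[0, 7, 8]}

blocks(d) = [0, 7, 8]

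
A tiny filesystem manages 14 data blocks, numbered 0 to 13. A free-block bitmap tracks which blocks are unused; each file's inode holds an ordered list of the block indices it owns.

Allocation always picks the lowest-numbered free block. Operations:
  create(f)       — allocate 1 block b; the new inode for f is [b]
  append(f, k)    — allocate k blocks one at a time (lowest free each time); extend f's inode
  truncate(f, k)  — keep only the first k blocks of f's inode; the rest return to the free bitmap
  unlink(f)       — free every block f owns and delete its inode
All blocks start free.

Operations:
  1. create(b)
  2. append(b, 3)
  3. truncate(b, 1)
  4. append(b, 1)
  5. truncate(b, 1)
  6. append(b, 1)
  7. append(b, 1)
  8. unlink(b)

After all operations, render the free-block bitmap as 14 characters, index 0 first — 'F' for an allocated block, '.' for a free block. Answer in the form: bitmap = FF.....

  1. create(b)  ⇒  F.............  {b→[0]}
  2. append(b, 3)  ⇒  FFFF..........  {b→[0, 1, 2, 3]}
  3. truncate(b, 1)  ⇒  F.............  {b→[0]}
  4. append(b, 1)  ⇒  FF............  {b→[0, 1]}
  5. truncate(b, 1)  ⇒  F.............  {b→[0]}
  6. append(b, 1)  ⇒  FF............  {b→[0, 1]}
  7. append(b, 1)  ⇒  FFF...........  {b→[0, 1, 2]}
  8. unlink(b)  ⇒  ..............  {}

bitmap = ..............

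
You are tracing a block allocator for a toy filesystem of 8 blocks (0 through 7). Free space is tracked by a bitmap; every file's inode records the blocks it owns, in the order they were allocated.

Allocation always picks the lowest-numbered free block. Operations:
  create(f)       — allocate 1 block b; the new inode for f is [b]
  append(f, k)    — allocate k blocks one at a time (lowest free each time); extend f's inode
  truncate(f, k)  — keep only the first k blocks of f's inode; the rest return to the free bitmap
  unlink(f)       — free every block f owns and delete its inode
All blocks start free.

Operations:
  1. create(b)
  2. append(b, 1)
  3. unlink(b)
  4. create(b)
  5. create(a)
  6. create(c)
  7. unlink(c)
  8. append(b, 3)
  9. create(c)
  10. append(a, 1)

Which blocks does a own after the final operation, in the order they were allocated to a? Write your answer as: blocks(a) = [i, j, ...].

blocks(a) = [1, 6]

create(b): bitmap=F....... | b=[0]
append(b, 1): bitmap=FF...... | b=[0, 1]
unlink(b): bitmap=........ | 
create(b): bitmap=F....... | b=[0]
create(a): bitmap=FF...... | a=[1] b=[0]
create(c): bitmap=FFF..... | a=[1] b=[0] c=[2]
unlink(c): bitmap=FF...... | a=[1] b=[0]
append(b, 3): bitmap=FFFFF... | a=[1] b=[0, 2, 3, 4]
create(c): bitmap=FFFFFF.. | a=[1] b=[0, 2, 3, 4] c=[5]
append(a, 1): bitmap=FFFFFFF. | a=[1, 6] b=[0, 2, 3, 4] c=[5]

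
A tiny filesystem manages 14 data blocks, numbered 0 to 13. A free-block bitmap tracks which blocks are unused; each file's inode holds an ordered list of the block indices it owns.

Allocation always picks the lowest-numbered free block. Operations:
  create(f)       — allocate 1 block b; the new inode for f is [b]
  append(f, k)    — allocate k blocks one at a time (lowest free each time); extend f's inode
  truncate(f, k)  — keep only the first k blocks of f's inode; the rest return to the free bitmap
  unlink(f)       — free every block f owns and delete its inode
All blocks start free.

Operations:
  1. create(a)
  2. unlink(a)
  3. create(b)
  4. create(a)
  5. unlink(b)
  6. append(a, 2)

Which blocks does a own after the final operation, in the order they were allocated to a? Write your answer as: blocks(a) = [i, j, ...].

  1. create(a)  ⇒  F.............  {a→[0]}
  2. unlink(a)  ⇒  ..............  {}
  3. create(b)  ⇒  F.............  {b→[0]}
  4. create(a)  ⇒  FF............  {a→[1]; b→[0]}
  5. unlink(b)  ⇒  .F............  {a→[1]}
  6. append(a, 2)  ⇒  FFF...........  {a→[1, 0, 2]}

blocks(a) = [1, 0, 2]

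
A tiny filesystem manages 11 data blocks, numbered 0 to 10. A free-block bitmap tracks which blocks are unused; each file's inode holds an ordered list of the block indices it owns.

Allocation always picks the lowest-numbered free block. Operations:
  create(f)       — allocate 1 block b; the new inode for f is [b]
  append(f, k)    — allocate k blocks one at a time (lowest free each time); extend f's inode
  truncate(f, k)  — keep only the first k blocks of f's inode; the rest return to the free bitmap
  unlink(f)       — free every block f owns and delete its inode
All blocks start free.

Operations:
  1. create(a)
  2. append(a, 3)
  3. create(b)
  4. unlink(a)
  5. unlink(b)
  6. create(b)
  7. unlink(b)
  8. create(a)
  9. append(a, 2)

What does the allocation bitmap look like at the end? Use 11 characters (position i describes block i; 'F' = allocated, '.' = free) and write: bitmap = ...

after create(a) → a:[0]  free=[F..........]
after append(a, 3) → a:[0, 1, 2, 3]  free=[FFFF.......]
after create(b) → a:[0, 1, 2, 3], b:[4]  free=[FFFFF......]
after unlink(a) → b:[4]  free=[....F......]
after unlink(b) →   free=[...........]
after create(b) → b:[0]  free=[F..........]
after unlink(b) →   free=[...........]
after create(a) → a:[0]  free=[F..........]
after append(a, 2) → a:[0, 1, 2]  free=[FFF........]

bitmap = FFF........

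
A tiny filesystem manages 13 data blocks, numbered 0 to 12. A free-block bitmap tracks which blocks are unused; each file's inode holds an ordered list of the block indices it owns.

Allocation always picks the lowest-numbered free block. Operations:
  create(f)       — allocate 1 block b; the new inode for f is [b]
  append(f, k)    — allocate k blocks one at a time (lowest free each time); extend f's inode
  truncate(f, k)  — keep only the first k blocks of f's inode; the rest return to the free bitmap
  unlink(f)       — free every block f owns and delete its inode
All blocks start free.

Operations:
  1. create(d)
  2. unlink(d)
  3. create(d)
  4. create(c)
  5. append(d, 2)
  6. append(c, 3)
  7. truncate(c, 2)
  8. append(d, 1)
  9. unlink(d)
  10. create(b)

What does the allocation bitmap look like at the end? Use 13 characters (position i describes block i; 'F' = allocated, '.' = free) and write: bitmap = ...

bitmap = FF..F........

[1] create(d) — d=0 (map F............)
[2] unlink(d) —  (map .............)
[3] create(d) — d=0 (map F............)
[4] create(c) — c=1 d=0 (map FF...........)
[5] append(d, 2) — c=1 d=0,2,3 (map FFFF.........)
[6] append(c, 3) — c=1,4,5,6 d=0,2,3 (map FFFFFFF......)
[7] truncate(c, 2) — c=1,4 d=0,2,3 (map FFFFF........)
[8] append(d, 1) — c=1,4 d=0,2,3,5 (map FFFFFF.......)
[9] unlink(d) — c=1,4 (map .F..F........)
[10] create(b) — b=0 c=1,4 (map FF..F........)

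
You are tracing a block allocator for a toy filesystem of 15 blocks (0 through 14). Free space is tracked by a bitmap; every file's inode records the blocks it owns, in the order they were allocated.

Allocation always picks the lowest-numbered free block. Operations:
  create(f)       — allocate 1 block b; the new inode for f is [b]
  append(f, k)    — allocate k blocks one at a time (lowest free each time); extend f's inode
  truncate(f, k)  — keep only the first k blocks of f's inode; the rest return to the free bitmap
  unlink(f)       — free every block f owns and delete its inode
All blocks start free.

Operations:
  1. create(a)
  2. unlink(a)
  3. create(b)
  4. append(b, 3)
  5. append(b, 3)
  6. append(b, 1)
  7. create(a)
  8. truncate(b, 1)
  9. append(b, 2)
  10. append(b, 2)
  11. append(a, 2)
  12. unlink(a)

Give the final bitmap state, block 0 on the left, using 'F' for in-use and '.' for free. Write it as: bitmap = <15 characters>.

bitmap = FFFFF..........

after create(a) → a:[0]  free=[F..............]
after unlink(a) →   free=[...............]
after create(b) → b:[0]  free=[F..............]
after append(b, 3) → b:[0, 1, 2, 3]  free=[FFFF...........]
after append(b, 3) → b:[0, 1, 2, 3, 4, 5, 6]  free=[FFFFFFF........]
after append(b, 1) → b:[0, 1, 2, 3, 4, 5, 6, 7]  free=[FFFFFFFF.......]
after create(a) → a:[8], b:[0, 1, 2, 3, 4, 5, 6, 7]  free=[FFFFFFFFF......]
after truncate(b, 1) → a:[8], b:[0]  free=[F.......F......]
after append(b, 2) → a:[8], b:[0, 1, 2]  free=[FFF.....F......]
after append(b, 2) → a:[8], b:[0, 1, 2, 3, 4]  free=[FFFFF...F......]
after append(a, 2) → a:[8, 5, 6], b:[0, 1, 2, 3, 4]  free=[FFFFFFF.F......]
after unlink(a) → b:[0, 1, 2, 3, 4]  free=[FFFFF..........]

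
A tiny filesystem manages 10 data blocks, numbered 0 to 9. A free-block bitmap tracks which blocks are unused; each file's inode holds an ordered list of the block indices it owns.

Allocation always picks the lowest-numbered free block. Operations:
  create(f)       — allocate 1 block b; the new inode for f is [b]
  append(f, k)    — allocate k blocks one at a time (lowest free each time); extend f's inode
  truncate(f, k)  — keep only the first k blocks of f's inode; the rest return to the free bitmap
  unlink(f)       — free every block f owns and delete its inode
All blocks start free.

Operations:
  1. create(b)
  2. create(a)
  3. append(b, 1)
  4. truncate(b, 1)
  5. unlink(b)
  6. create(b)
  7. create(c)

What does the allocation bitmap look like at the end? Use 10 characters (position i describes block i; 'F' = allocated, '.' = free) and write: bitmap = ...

after create(b) → b:[0]  free=[F.........]
after create(a) → a:[1], b:[0]  free=[FF........]
after append(b, 1) → a:[1], b:[0, 2]  free=[FFF.......]
after truncate(b, 1) → a:[1], b:[0]  free=[FF........]
after unlink(b) → a:[1]  free=[.F........]
after create(b) → a:[1], b:[0]  free=[FF........]
after create(c) → a:[1], b:[0], c:[2]  free=[FFF.......]

bitmap = FFF.......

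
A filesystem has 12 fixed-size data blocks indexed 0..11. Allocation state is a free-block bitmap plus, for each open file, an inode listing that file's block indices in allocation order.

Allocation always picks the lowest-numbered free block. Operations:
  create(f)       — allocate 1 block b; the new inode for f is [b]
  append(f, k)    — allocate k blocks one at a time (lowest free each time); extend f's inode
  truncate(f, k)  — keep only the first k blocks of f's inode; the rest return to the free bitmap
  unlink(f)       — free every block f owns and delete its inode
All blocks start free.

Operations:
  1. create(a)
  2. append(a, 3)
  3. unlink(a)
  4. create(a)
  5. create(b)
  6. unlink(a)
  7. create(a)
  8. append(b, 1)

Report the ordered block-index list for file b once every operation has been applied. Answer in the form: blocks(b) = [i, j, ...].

blocks(b) = [1, 2]

  1. create(a)  ⇒  F...........  {a→[0]}
  2. append(a, 3)  ⇒  FFFF........  {a→[0, 1, 2, 3]}
  3. unlink(a)  ⇒  ............  {}
  4. create(a)  ⇒  F...........  {a→[0]}
  5. create(b)  ⇒  FF..........  {a→[0]; b→[1]}
  6. unlink(a)  ⇒  .F..........  {b→[1]}
  7. create(a)  ⇒  FF..........  {a→[0]; b→[1]}
  8. append(b, 1)  ⇒  FFF.........  {a→[0]; b→[1, 2]}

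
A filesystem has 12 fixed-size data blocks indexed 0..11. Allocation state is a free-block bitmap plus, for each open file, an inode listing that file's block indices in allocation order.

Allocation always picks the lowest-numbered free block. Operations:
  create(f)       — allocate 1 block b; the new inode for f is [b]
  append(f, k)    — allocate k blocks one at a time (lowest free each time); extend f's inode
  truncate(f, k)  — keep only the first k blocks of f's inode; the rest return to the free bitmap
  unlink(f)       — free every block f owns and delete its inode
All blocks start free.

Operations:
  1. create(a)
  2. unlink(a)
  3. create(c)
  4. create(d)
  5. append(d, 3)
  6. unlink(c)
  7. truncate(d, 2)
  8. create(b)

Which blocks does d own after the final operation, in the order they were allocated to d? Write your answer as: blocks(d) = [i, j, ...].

blocks(d) = [1, 2]

after create(a) → a:[0]  free=[F...........]
after unlink(a) →   free=[............]
after create(c) → c:[0]  free=[F...........]
after create(d) → c:[0], d:[1]  free=[FF..........]
after append(d, 3) → c:[0], d:[1, 2, 3, 4]  free=[FFFFF.......]
after unlink(c) → d:[1, 2, 3, 4]  free=[.FFFF.......]
after truncate(d, 2) → d:[1, 2]  free=[.FF.........]
after create(b) → b:[0], d:[1, 2]  free=[FFF.........]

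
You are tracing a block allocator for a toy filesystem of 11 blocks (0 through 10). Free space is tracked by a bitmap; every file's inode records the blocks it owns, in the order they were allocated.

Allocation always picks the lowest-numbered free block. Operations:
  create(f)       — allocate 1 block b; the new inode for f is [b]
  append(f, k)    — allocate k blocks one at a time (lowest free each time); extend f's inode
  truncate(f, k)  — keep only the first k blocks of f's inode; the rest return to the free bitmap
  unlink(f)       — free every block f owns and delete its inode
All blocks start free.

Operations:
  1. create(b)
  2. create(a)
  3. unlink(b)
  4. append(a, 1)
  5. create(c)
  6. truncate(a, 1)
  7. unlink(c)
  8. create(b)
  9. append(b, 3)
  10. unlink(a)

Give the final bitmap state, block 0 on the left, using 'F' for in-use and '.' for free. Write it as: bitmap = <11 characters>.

bitmap = F.FFF......

after create(b) → b:[0]  free=[F..........]
after create(a) → a:[1], b:[0]  free=[FF.........]
after unlink(b) → a:[1]  free=[.F.........]
after append(a, 1) → a:[1, 0]  free=[FF.........]
after create(c) → a:[1, 0], c:[2]  free=[FFF........]
after truncate(a, 1) → a:[1], c:[2]  free=[.FF........]
after unlink(c) → a:[1]  free=[.F.........]
after create(b) → a:[1], b:[0]  free=[FF.........]
after append(b, 3) → a:[1], b:[0, 2, 3, 4]  free=[FFFFF......]
after unlink(a) → b:[0, 2, 3, 4]  free=[F.FFF......]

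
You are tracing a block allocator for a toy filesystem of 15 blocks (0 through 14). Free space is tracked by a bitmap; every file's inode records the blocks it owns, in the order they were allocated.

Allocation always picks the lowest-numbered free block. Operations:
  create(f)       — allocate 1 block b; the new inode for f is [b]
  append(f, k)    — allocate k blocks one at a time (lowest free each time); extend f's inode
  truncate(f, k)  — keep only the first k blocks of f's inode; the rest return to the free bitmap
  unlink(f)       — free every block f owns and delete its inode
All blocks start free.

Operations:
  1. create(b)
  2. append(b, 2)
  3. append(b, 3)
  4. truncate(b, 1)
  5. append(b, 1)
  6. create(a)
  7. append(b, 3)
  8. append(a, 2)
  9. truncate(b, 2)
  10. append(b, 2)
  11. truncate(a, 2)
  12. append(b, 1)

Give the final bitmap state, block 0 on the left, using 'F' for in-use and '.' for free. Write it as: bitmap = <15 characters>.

create(b): bitmap=F.............. | b=[0]
append(b, 2): bitmap=FFF............ | b=[0, 1, 2]
append(b, 3): bitmap=FFFFFF......... | b=[0, 1, 2, 3, 4, 5]
truncate(b, 1): bitmap=F.............. | b=[0]
append(b, 1): bitmap=FF............. | b=[0, 1]
create(a): bitmap=FFF............ | a=[2] b=[0, 1]
append(b, 3): bitmap=FFFFFF......... | a=[2] b=[0, 1, 3, 4, 5]
append(a, 2): bitmap=FFFFFFFF....... | a=[2, 6, 7] b=[0, 1, 3, 4, 5]
truncate(b, 2): bitmap=FFF...FF....... | a=[2, 6, 7] b=[0, 1]
append(b, 2): bitmap=FFFFF.FF....... | a=[2, 6, 7] b=[0, 1, 3, 4]
truncate(a, 2): bitmap=FFFFF.F........ | a=[2, 6] b=[0, 1, 3, 4]
append(b, 1): bitmap=FFFFFFF........ | a=[2, 6] b=[0, 1, 3, 4, 5]

bitmap = FFFFFFF........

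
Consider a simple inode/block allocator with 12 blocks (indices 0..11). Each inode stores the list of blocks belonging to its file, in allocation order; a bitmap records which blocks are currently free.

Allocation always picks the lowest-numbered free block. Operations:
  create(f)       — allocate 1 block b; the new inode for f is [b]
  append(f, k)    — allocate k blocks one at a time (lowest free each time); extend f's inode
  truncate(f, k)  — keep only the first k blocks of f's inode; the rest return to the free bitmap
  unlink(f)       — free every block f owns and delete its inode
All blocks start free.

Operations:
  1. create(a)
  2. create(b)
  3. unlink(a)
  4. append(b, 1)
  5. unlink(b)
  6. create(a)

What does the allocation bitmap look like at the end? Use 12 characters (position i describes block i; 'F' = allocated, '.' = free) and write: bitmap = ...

bitmap = F...........

create(a): bitmap=F........... | a=[0]
create(b): bitmap=FF.......... | a=[0] b=[1]
unlink(a): bitmap=.F.......... | b=[1]
append(b, 1): bitmap=FF.......... | b=[1, 0]
unlink(b): bitmap=............ | 
create(a): bitmap=F........... | a=[0]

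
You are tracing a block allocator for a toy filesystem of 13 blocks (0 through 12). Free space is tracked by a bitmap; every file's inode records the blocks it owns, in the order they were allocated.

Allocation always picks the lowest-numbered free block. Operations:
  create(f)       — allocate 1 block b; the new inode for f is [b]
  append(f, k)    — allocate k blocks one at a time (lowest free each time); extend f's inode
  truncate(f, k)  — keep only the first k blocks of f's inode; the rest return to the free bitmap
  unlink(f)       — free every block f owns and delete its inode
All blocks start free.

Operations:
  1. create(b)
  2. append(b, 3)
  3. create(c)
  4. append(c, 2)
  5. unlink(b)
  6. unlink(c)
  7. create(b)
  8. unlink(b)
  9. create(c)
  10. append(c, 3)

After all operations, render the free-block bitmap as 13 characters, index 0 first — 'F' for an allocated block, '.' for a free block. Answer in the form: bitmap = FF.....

bitmap = FFFF.........

create(b): bitmap=F............ | b=[0]
append(b, 3): bitmap=FFFF......... | b=[0, 1, 2, 3]
create(c): bitmap=FFFFF........ | b=[0, 1, 2, 3] c=[4]
append(c, 2): bitmap=FFFFFFF...... | b=[0, 1, 2, 3] c=[4, 5, 6]
unlink(b): bitmap=....FFF...... | c=[4, 5, 6]
unlink(c): bitmap=............. | 
create(b): bitmap=F............ | b=[0]
unlink(b): bitmap=............. | 
create(c): bitmap=F............ | c=[0]
append(c, 3): bitmap=FFFF......... | c=[0, 1, 2, 3]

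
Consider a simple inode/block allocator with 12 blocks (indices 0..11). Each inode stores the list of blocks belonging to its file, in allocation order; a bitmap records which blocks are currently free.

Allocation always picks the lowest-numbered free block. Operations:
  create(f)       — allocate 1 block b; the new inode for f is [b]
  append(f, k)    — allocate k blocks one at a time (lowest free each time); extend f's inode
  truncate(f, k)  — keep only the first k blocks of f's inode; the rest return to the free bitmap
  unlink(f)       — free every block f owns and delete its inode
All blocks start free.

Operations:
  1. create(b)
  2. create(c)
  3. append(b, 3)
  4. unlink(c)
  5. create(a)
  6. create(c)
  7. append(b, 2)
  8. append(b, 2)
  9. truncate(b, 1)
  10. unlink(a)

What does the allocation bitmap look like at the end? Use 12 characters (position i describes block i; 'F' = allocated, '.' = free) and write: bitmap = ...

after create(b) → b:[0]  free=[F...........]
after create(c) → b:[0], c:[1]  free=[FF..........]
after append(b, 3) → b:[0, 2, 3, 4], c:[1]  free=[FFFFF.......]
after unlink(c) → b:[0, 2, 3, 4]  free=[F.FFF.......]
after create(a) → a:[1], b:[0, 2, 3, 4]  free=[FFFFF.......]
after create(c) → a:[1], b:[0, 2, 3, 4], c:[5]  free=[FFFFFF......]
after append(b, 2) → a:[1], b:[0, 2, 3, 4, 6, 7], c:[5]  free=[FFFFFFFF....]
after append(b, 2) → a:[1], b:[0, 2, 3, 4, 6, 7, 8, 9], c:[5]  free=[FFFFFFFFFF..]
after truncate(b, 1) → a:[1], b:[0], c:[5]  free=[FF...F......]
after unlink(a) → b:[0], c:[5]  free=[F....F......]

bitmap = F....F......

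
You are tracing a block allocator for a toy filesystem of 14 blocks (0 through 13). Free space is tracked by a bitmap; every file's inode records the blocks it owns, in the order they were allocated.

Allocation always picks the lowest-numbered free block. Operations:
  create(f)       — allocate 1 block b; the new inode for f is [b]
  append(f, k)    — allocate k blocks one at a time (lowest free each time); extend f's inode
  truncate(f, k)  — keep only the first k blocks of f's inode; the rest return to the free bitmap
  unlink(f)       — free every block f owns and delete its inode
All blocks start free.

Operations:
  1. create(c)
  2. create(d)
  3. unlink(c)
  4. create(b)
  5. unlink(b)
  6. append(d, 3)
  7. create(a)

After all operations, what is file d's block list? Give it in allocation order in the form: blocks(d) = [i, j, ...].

  1. create(c)  ⇒  F.............  {c→[0]}
  2. create(d)  ⇒  FF............  {c→[0]; d→[1]}
  3. unlink(c)  ⇒  .F............  {d→[1]}
  4. create(b)  ⇒  FF............  {b→[0]; d→[1]}
  5. unlink(b)  ⇒  .F............  {d→[1]}
  6. append(d, 3)  ⇒  FFFF..........  {d→[1, 0, 2, 3]}
  7. create(a)  ⇒  FFFFF.........  {a→[4]; d→[1, 0, 2, 3]}

blocks(d) = [1, 0, 2, 3]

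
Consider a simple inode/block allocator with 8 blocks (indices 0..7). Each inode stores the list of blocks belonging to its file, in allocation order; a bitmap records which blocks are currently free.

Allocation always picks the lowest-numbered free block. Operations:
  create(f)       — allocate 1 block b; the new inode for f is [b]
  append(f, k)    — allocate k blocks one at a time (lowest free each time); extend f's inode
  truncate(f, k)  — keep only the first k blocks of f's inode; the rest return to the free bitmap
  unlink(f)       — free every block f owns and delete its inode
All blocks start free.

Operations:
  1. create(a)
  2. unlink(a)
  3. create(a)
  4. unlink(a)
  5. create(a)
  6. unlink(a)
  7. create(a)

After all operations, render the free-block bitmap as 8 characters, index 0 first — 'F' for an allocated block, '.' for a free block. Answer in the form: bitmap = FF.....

[1] create(a) — a=0 (map F.......)
[2] unlink(a) —  (map ........)
[3] create(a) — a=0 (map F.......)
[4] unlink(a) —  (map ........)
[5] create(a) — a=0 (map F.......)
[6] unlink(a) —  (map ........)
[7] create(a) — a=0 (map F.......)

bitmap = F.......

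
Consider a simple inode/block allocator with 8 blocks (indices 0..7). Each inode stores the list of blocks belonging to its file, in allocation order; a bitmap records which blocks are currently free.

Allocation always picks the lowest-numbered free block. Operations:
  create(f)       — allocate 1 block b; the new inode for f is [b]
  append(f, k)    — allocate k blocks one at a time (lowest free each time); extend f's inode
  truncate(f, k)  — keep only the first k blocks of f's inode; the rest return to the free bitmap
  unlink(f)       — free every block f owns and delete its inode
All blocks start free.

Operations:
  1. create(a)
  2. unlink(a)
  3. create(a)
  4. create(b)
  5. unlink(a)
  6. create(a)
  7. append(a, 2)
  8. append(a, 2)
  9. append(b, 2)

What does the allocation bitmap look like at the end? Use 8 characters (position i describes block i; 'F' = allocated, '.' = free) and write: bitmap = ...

bitmap = FFFFFFFF

after create(a) → a:[0]  free=[F.......]
after unlink(a) →   free=[........]
after create(a) → a:[0]  free=[F.......]
after create(b) → a:[0], b:[1]  free=[FF......]
after unlink(a) → b:[1]  free=[.F......]
after create(a) → a:[0], b:[1]  free=[FF......]
after append(a, 2) → a:[0, 2, 3], b:[1]  free=[FFFF....]
after append(a, 2) → a:[0, 2, 3, 4, 5], b:[1]  free=[FFFFFF..]
after append(b, 2) → a:[0, 2, 3, 4, 5], b:[1, 6, 7]  free=[FFFFFFFF]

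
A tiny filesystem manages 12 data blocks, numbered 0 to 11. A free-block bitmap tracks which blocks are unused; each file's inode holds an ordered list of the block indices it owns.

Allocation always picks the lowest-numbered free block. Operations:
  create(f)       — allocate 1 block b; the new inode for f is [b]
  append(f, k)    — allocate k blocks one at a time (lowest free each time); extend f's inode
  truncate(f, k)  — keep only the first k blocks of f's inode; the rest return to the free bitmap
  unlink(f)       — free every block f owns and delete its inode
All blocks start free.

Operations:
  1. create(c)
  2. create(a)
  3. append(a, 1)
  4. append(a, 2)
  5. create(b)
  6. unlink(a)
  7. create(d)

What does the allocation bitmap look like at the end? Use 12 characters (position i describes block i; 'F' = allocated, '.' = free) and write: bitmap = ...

create(c): bitmap=F........... | c=[0]
create(a): bitmap=FF.......... | a=[1] c=[0]
append(a, 1): bitmap=FFF......... | a=[1, 2] c=[0]
append(a, 2): bitmap=FFFFF....... | a=[1, 2, 3, 4] c=[0]
create(b): bitmap=FFFFFF...... | a=[1, 2, 3, 4] b=[5] c=[0]
unlink(a): bitmap=F....F...... | b=[5] c=[0]
create(d): bitmap=FF...F...... | b=[5] c=[0] d=[1]

bitmap = FF...F......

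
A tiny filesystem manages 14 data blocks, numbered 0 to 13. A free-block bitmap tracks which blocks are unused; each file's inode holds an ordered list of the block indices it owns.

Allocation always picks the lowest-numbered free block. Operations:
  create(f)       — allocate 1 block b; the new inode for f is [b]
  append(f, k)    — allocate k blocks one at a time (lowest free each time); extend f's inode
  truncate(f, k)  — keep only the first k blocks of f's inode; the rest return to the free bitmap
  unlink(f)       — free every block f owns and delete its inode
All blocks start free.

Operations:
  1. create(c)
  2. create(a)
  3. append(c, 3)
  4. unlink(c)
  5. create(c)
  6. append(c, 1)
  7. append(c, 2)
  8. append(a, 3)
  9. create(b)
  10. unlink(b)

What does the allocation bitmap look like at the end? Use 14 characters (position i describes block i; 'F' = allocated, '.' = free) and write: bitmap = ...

[1] create(c) — c=0 (map F.............)
[2] create(a) — a=1 c=0 (map FF............)
[3] append(c, 3) — a=1 c=0,2,3,4 (map FFFFF.........)
[4] unlink(c) — a=1 (map .F............)
[5] create(c) — a=1 c=0 (map FF............)
[6] append(c, 1) — a=1 c=0,2 (map FFF...........)
[7] append(c, 2) — a=1 c=0,2,3,4 (map FFFFF.........)
[8] append(a, 3) — a=1,5,6,7 c=0,2,3,4 (map FFFFFFFF......)
[9] create(b) — a=1,5,6,7 b=8 c=0,2,3,4 (map FFFFFFFFF.....)
[10] unlink(b) — a=1,5,6,7 c=0,2,3,4 (map FFFFFFFF......)

bitmap = FFFFFFFF......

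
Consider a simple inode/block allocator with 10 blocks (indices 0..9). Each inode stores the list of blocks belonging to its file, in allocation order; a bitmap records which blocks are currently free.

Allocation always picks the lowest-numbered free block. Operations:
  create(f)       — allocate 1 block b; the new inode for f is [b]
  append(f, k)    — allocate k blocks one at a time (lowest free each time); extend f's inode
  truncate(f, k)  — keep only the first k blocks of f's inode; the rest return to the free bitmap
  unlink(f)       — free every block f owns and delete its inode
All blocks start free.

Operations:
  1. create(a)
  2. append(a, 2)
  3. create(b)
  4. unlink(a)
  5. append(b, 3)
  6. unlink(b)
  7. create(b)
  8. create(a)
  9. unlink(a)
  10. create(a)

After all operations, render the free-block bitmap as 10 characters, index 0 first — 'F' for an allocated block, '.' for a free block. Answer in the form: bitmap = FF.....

[1] create(a) — a=0 (map F.........)
[2] append(a, 2) — a=0,1,2 (map FFF.......)
[3] create(b) — a=0,1,2 b=3 (map FFFF......)
[4] unlink(a) — b=3 (map ...F......)
[5] append(b, 3) — b=3,0,1,2 (map FFFF......)
[6] unlink(b) —  (map ..........)
[7] create(b) — b=0 (map F.........)
[8] create(a) — a=1 b=0 (map FF........)
[9] unlink(a) — b=0 (map F.........)
[10] create(a) — a=1 b=0 (map FF........)

bitmap = FF........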